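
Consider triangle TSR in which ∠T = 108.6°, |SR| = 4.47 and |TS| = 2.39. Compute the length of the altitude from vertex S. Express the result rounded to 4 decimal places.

Law of sines: sin R = |TS|·sin T/|SR| ≈ 0.50675.
Since |SR| ≥ |TS|, only the acute value applies: ∠R ≈ 30.45°.
Then ∠S = 180° − ∠T − ∠R ≈ 40.95°.
Law of sines gives |RT| = |SR|·sin S/sin T ≈ 3.0912.
Area = ½·|SR|·|TS|·sin S ≈ 3.5011.
The altitude from S has length 2·area/|RT| ≈ 2.2652.

h_S ≈ 2.2652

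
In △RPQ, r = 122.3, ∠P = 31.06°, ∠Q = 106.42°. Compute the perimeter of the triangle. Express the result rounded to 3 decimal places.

perimeter ≈ 389.240

The third angle is ∠R = 180° − ∠P − ∠Q = 42.52°.
Law of sines: p = r·sin P/sin R ≈ 93.363.
Law of sines: q = r·sin Q/sin R ≈ 173.58.
Semiperimeter s = (122.3+93.363+173.58)/2 = 194.62.
Perimeter = 122.3 + 93.363 + 173.58 = 389.24.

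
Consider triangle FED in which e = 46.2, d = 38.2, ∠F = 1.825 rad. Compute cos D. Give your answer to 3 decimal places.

cos D ≈ 0.834

By the law of cosines, f² = e² + d² − 2·e·d·cos F = 4481.3, so f ≈ 66.943.
Law of cosines again: cos D = (f² + e² − d²)/(2·f·e) ≈ 0.83365, so ∠D ≈ 0.585 rad.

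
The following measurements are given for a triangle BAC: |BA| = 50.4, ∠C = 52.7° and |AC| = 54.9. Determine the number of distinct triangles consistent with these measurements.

|AC|·sin C = 54.9·sin(52.7°) ≈ 43.67.
Since |AC| sin C < |BA| < |AC| (43.67 < 50.4 < 54.9), two triangles exist.

2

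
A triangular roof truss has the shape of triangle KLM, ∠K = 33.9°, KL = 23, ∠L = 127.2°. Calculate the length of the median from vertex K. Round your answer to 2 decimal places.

The third angle is ∠M = 180° − ∠K − ∠L = 18.90°.
Law of sines: LM = KL·sin K/sin M ≈ 39.603.
Law of sines: MK = KL·sin L/sin M ≈ 56.558.
Median from K: ½√(2·MK² + 2·KL² − LM²) ≈ 38.364.

m_K ≈ 38.36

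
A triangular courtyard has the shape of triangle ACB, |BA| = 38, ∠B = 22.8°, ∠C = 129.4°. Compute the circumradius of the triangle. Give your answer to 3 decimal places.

The third angle is ∠A = 180° − ∠C − ∠B = 27.80°.
Law of sines: |CB| = |BA|·sin A/sin C ≈ 22.935.
Law of sines: |AC| = |BA|·sin B/sin C ≈ 19.056.
Circumradius = |BA|/(2 sin C) ≈ 24.588.

R ≈ 24.588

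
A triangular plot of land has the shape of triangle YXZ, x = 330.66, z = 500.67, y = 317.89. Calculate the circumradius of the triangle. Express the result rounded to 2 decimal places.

By the law of cosines, cos Y = (x² + z² − y²) / (2·x·z) ≈ 0.78209, so ∠Y ≈ 38.55°.
Circumradius = y/(2 sin Y) ≈ 255.06.

R ≈ 255.06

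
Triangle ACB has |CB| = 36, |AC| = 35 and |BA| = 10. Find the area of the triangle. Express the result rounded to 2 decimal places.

area ≈ 174.85

Semiperimeter s = (36 + 10 + 35)/2 = 40.5.
Heron's formula: area = √(40.5·4.5·30.5·5.5) ≈ 174.85.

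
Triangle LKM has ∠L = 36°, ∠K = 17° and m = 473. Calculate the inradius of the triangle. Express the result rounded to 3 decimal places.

r ≈ 48.419

The third angle is ∠M = 180° − ∠L − ∠K = 127.00°.
Law of sines: l = m·sin L/sin M ≈ 348.12.
Law of sines: k = m·sin K/sin M ≈ 173.16.
Area = ½·m·l·sin K ≈ 24071.
Semiperimeter s = (348.12+173.16+473)/2 = 497.14.
Inradius = area/s = 24071/497.14 ≈ 48.419.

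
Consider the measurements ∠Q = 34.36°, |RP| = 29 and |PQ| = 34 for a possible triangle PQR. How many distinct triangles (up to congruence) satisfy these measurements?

2

|PQ|·sin Q = 34·sin(34.36°) ≈ 19.19.
Since |PQ| sin Q < |RP| < |PQ| (19.19 < 29 < 34), two triangles exist.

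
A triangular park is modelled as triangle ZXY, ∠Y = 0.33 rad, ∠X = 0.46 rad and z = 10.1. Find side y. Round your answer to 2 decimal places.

The third angle is ∠Z = π − ∠X − ∠Y = 2.352 rad.
Law of sines: y = z·sin Y/sin Z ≈ 4.6073.

4.61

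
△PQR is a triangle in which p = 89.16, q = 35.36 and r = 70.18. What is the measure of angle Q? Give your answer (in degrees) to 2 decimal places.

∠Q ≈ 21.74°

By the law of cosines, cos Q = (r² + p² − q²) / (2·r·p) ≈ 0.92888, so ∠Q ≈ 21.74°.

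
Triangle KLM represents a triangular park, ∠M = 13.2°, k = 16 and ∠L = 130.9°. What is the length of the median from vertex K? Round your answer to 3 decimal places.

m_K ≈ 12.965

The third angle is ∠K = 180° − ∠L − ∠M = 35.90°.
Law of sines: l = k·sin L/sin K ≈ 20.625.
Law of sines: m = k·sin M/sin K ≈ 6.2309.
Median from K: ½√(2·l² + 2·m² − k²) ≈ 12.965.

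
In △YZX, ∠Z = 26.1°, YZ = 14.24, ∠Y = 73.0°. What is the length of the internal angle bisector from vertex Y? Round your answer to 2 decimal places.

t_Y ≈ 7.06

The third angle is ∠X = 180° − ∠Y − ∠Z = 80.90°.
Law of sines: ZX = YZ·sin Y/sin X ≈ 13.791.
Law of sines: XY = YZ·sin Z/sin X ≈ 6.3446.
The bisector from Y has length 2·XY·YZ·cos(∠Y/2)/(XY+YZ) ≈ 7.0563.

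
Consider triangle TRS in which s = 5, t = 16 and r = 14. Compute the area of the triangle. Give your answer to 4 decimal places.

area ≈ 33.8886

Semiperimeter p = (16 + 14 + 5)/2 = 17.5.
Heron's formula: area = √(17.5·1.5·3.5·12.5) ≈ 33.889.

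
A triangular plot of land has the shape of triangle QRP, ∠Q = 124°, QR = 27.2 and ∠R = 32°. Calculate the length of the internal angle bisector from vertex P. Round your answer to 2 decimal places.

42.29

The third angle is ∠P = 180° − ∠Q − ∠R = 24.00°.
Law of sines: RP = QR·sin Q/sin P ≈ 55.441.
Law of sines: PQ = QR·sin R/sin P ≈ 35.438.
The bisector from P has length 2·RP·PQ·cos(∠P/2)/(RP+PQ) ≈ 42.293.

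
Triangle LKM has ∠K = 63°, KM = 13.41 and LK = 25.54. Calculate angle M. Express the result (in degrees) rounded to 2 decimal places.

By the law of cosines, ML² = LK² + KM² − 2·LK·KM·cos K = 521.14, so ML ≈ 22.829.
Law of cosines again: cos M = (KM² + ML² − LK²)/(2·KM·ML) ≈ 0.07951, so ∠M ≈ 85.44°.

∠M ≈ 85.44°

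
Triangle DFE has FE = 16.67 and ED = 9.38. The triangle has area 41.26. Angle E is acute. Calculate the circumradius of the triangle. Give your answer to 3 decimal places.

From area = ½·FE·ED·sin E, we get sin E = 2·area/(FE·ED) ≈ 0.52774.
Taking the acute solution, ∠E ≈ 31.85°.
Law of cosines then gives DF ≈ 10.012.
Circumradius = DF/(2 sin E) ≈ 9.4857.

R ≈ 9.486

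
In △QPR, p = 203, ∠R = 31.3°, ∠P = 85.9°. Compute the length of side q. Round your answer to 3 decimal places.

181.015

The third angle is ∠Q = 180° − ∠P − ∠R = 62.80°.
Law of sines: q = p·sin Q/sin P ≈ 181.01.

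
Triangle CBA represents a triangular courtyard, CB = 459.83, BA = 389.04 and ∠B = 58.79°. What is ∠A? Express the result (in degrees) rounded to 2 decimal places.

∠A ≈ 69.03°

By the law of cosines, AC² = CB² + BA² − 2·CB·BA·cos B = 1.774e+05, so AC ≈ 421.19.
Law of cosines again: cos A = (BA² + AC² − CB²)/(2·BA·AC) ≈ 0.35796, so ∠A ≈ 69.03°.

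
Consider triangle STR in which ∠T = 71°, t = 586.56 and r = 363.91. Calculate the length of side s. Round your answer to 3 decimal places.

593.513

Law of sines: sin R = r·sin T/t ≈ 0.58661.
Since t ≥ r, only the acute value applies: ∠R ≈ 35.92°.
Then ∠S = 180° − ∠T − ∠R ≈ 73.08°.
Law of sines gives s = t·sin S/sin T ≈ 593.51.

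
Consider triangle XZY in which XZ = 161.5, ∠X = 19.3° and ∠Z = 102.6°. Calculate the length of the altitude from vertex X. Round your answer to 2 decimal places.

h_X ≈ 157.61

The third angle is ∠Y = 180° − ∠X − ∠Z = 58.10°.
Law of sines: ZY = XZ·sin X/sin Y ≈ 62.874.
Law of sines: YX = XZ·sin Z/sin Y ≈ 185.65.
Area = ½·XZ·ZY·sin Z ≈ 4954.8.
The altitude from X has length 2·area/ZY ≈ 157.61.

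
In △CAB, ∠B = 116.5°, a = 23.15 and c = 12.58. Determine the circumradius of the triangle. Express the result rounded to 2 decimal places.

By the law of cosines, b² = c² + a² − 2·c·a·cos B = 954.07, so b ≈ 30.888.
Area = ½·c·a·sin B ≈ 130.31.
Circumradius = b/(2 sin B) ≈ 17.257.

17.26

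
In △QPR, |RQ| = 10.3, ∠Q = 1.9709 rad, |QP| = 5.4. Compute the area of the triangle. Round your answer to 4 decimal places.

Area = ½·|RQ|·|QP|·sin Q ≈ 25.614.

25.6136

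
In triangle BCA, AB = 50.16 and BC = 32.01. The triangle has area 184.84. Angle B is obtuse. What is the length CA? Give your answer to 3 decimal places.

From area = ½·AB·BC·sin B, we get sin B = 2·area/(AB·BC) ≈ 0.23024.
Taking the obtuse solution, ∠B ≈ 2.909 rad.
Law of cosines then gives CA ≈ 81.643.

81.643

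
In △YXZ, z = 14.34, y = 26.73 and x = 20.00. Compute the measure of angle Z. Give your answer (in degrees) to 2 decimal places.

By the law of cosines, cos Z = (y² + x² − z²) / (2·y·x) ≈ 0.85003, so ∠Z ≈ 31.78°.

∠Z ≈ 31.78°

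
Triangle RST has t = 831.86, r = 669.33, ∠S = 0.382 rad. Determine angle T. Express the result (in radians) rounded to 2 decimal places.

∠T ≈ 1.89 rad

By the law of cosines, s² = t² + r² − 2·t·r·cos S = 1.0668e+05, so s ≈ 326.62.
Law of cosines again: cos T = (r² + s² − t²)/(2·r·s) ≈ -0.31403, so ∠T ≈ 1.890 rad.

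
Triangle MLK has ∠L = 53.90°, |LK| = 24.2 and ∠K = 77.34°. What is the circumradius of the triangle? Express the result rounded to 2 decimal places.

16.09

The third angle is ∠M = 180° − ∠L − ∠K = 48.76°.
Law of sines: |KM| = |LK|·sin L/sin M ≈ 26.003.
Law of sines: |ML| = |LK|·sin K/sin M ≈ 31.4.
Circumradius = |LK|/(2 sin M) ≈ 16.091.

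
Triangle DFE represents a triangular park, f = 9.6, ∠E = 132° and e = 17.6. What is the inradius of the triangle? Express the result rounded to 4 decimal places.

Law of sines: sin F = f·sin E/e ≈ 0.40535.
Since e ≥ f, only the acute value applies: ∠F ≈ 23.91°.
Then ∠D = 180° − ∠E − ∠F ≈ 24.09°.
Law of sines gives d = e·sin D/sin E ≈ 9.6656.
Area = ½·e·f·sin D ≈ 34.478.
Semiperimeter s = (9.6656+9.6+17.6)/2 = 18.433.
Inradius = area/s = 34.478/18.433 ≈ 1.8705.

r ≈ 1.8705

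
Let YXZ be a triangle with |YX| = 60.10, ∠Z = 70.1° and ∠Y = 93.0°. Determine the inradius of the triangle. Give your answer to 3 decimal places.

The third angle is ∠X = 180° − ∠Z − ∠Y = 16.90°.
Law of sines: |XZ| = |YX|·sin Y/sin Z ≈ 63.829.
Law of sines: |ZY| = |YX|·sin X/sin Z ≈ 18.581.
Area = ½·|YX|·|XZ|·sin X ≈ 557.58.
Semiperimeter s = (63.829+18.581+60.1)/2 = 71.255.
Inradius = area/s = 557.58/71.255 ≈ 7.8252.

r ≈ 7.825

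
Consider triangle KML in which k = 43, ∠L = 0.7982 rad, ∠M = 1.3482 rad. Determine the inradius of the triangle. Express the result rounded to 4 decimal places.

r ≈ 11.8692

The third angle is ∠K = π − ∠M − ∠L = 0.9952 rad.
Law of sines: m = k·sin M/sin K ≈ 49.995.
Law of sines: l = k·sin L/sin K ≈ 36.707.
Area = ½·k·m·sin L ≈ 769.73.
Semiperimeter s = (43+49.995+36.707)/2 = 64.851.
Inradius = area/s = 769.73/64.851 ≈ 11.869.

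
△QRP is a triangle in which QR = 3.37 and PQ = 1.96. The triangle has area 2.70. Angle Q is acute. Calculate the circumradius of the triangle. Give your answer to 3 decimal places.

From area = ½·PQ·QR·sin Q, we get sin Q = 2·area/(PQ·QR) ≈ 0.81754.
Taking the acute solution, ∠Q ≈ 54.84°.
Law of cosines then gives RP ≈ 2.7552.
Circumradius = RP/(2 sin Q) ≈ 1.685.

1.685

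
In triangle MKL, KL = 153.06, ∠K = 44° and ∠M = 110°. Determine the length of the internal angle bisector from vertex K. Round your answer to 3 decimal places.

The third angle is ∠L = 180° − ∠M − ∠K = 26.00°.
Law of sines: LM = KL·sin K/sin M ≈ 113.15.
Law of sines: MK = KL·sin L/sin M ≈ 71.403.
The bisector from K has length 2·MK·KL·cos(∠K/2)/(MK+KL) ≈ 90.288.

90.288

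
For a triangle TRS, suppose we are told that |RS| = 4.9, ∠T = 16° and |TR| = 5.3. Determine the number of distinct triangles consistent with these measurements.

|TR|·sin T = 5.3·sin(16°) ≈ 1.461.
Since |TR| sin T < |RS| < |TR| (1.461 < 4.9 < 5.3), two triangles exist.

2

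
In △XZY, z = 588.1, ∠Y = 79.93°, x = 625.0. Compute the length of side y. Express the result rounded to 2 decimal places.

779.71

By the law of cosines, y² = x² + z² − 2·x·z·cos Y = 6.0795e+05, so y ≈ 779.71.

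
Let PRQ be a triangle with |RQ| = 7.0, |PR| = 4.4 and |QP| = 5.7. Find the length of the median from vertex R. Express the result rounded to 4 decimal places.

Median from R: ½√(2·|PR|² + 2·|RQ|² − |QP|²) ≈ 5.1047.

5.1047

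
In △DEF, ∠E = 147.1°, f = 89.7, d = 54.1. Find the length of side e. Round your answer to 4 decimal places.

138.2818

By the law of cosines, e² = f² + d² − 2·f·d·cos E = 19122, so e ≈ 138.28.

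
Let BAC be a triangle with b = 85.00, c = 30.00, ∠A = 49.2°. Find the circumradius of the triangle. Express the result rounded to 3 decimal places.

By the law of cosines, a² = c² + b² − 2·c·b·cos A = 4792.6, so a ≈ 69.228.
Area = ½·c·b·sin A ≈ 965.17.
Circumradius = a/(2 sin A) ≈ 45.726.

R ≈ 45.726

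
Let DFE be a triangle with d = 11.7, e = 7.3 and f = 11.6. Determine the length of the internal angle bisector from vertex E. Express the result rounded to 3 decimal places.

By the law of cosines, cos E = (d² + f² − e²) / (2·d·f) ≈ 0.80371, so ∠E ≈ 0.637 rad.
The bisector from E has length 2·d·f·cos(∠E/2)/(d+f) ≈ 11.063.

t_E ≈ 11.063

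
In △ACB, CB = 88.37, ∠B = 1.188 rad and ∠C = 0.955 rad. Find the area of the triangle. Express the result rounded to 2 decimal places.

The third angle is ∠A = π − ∠C − ∠B = 0.999 rad.
Law of sines: BA = CB·sin C/sin A ≈ 85.806.
Law of sines: AC = CB·sin B/sin A ≈ 97.506.
Area = ½·CB·BA·sin B ≈ 3516.9.

area ≈ 3516.92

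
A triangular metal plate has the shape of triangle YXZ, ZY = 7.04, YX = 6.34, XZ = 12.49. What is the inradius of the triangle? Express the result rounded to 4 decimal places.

1.1565

Semiperimeter s = (12.49 + 7.04 + 6.34)/2 = 12.935.
Heron's formula: area = √(12.935·0.445·5.895·6.595) ≈ 14.959.
Inradius = area/s = 14.959/12.935 ≈ 1.1565.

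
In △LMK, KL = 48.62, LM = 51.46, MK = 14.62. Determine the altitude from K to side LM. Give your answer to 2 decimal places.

Semiperimeter s = (14.62 + 48.62 + 51.46)/2 = 57.35.
Heron's formula: area = √(57.35·42.73·8.73·5.89) ≈ 354.98.
The altitude from K has length 2·area/LM ≈ 13.796.

h_K ≈ 13.80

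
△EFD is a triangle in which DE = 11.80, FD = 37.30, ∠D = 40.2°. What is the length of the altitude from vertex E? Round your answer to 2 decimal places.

h_E ≈ 7.62

By the law of cosines, EF² = FD² + DE² − 2·FD·DE·cos D = 858.18, so EF ≈ 29.295.
Area = ½·FD·DE·sin D ≈ 142.05.
The altitude from E has length 2·area/FD ≈ 7.6164.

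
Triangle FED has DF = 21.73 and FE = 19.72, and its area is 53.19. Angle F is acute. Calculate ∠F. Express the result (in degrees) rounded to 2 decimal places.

∠F ≈ 14.37°

From area = ½·DF·FE·sin F, we get sin F = 2·area/(DF·FE) ≈ 0.24825.
Taking the acute solution, ∠F ≈ 14.37°.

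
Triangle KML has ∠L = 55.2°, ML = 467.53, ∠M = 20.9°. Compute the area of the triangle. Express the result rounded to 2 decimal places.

area ≈ 32981.32

The third angle is ∠K = 180° − ∠M − ∠L = 103.90°.
Law of sines: LK = ML·sin M/sin K ≈ 171.82.
Law of sines: KM = ML·sin L/sin K ≈ 395.49.
Area = ½·ML·LK·sin L ≈ 32981.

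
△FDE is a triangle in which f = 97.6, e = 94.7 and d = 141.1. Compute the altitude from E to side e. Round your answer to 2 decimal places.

h_E ≈ 97.31

Semiperimeter s = (97.6 + 141.1 + 94.7)/2 = 166.7.
Heron's formula: area = √(166.7·69.1·25.6·72) ≈ 4607.8.
The altitude from E has length 2·area/e ≈ 97.313.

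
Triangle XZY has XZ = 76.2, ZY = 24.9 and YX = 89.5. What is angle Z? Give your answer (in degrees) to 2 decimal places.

By the law of cosines, cos Z = (XZ² + ZY² − YX²) / (2·XZ·ZY) ≈ -0.41736, so ∠Z ≈ 114.67°.

∠Z ≈ 114.67°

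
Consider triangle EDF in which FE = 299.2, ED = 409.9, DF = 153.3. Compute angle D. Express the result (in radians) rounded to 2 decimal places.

0.62

By the law of cosines, cos D = (ED² + DF² − FE²) / (2·ED·DF) ≈ 0.81160, so ∠D ≈ 0.624 rad.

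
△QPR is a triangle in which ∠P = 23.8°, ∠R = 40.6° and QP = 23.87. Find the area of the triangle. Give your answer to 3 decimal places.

area ≈ 159.317

The third angle is ∠Q = 180° − ∠P − ∠R = 115.60°.
Law of sines: PR = QP·sin Q/sin R ≈ 33.079.
Law of sines: RQ = QP·sin P/sin R ≈ 14.802.
Area = ½·QP·PR·sin P ≈ 159.32.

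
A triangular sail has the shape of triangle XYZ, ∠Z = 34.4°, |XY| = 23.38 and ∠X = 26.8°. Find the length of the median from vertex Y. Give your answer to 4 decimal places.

10.8909

The third angle is ∠Y = 180° − ∠Z − ∠X = 118.80°.
Law of sines: |YZ| = |XY|·sin X/sin Z ≈ 18.659.
Law of sines: |ZX| = |XY|·sin Y/sin Z ≈ 36.264.
Median from Y: ½√(2·|XY|² + 2·|YZ|² − |ZX|²) ≈ 10.891.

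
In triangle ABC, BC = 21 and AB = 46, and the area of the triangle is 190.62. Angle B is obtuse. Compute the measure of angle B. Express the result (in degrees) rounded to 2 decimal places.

∠B ≈ 156.76°

From area = ½·AB·BC·sin B, we get sin B = 2·area/(AB·BC) ≈ 0.39466.
Taking the obtuse solution, ∠B ≈ 156.76°.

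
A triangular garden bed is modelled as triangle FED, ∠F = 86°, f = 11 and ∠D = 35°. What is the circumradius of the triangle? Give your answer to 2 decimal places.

R ≈ 5.51

The third angle is ∠E = 180° − ∠D − ∠F = 59.00°.
Law of sines: e = f·sin E/sin F ≈ 9.4519.
Law of sines: d = f·sin D/sin F ≈ 6.3247.
Circumradius = f/(2 sin F) ≈ 5.5134.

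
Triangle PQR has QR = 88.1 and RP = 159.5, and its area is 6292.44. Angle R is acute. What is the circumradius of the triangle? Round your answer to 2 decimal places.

80.32

From area = ½·QR·RP·sin R, we get sin R = 2·area/(QR·RP) ≈ 0.89560.
Taking the acute solution, ∠R ≈ 63.59°.
Law of cosines then gives PQ ≈ 143.87.
Circumradius = PQ/(2 sin R) ≈ 80.322.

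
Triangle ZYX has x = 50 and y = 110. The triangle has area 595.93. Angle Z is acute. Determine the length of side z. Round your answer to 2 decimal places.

62.14

From area = ½·y·x·sin Z, we get sin Z = 2·area/(y·x) ≈ 0.21670.
Taking the acute solution, ∠Z ≈ 12.52°.
Law of cosines then gives z ≈ 62.14.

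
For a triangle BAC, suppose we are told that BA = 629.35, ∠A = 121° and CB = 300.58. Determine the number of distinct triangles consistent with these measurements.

0

BA·sin A = 629.35·sin(121°) ≈ 539.5.
Since ∠A is not acute, a triangle exists only if CB > BA; here CB ≤ BA, so there is no triangle.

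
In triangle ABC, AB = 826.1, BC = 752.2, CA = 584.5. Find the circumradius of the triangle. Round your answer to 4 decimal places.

R ≈ 427.2750

By the law of cosines, cos A = (CA² + AB² − BC²) / (2·CA·AB) ≈ 0.47455, so ∠A ≈ 61.67°.
Circumradius = BC/(2 sin A) ≈ 427.27.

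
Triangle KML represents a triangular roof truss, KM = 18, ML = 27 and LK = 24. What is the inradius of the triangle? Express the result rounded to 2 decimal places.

6.14

Semiperimeter s = (27 + 24 + 18)/2 = 34.5.
Heron's formula: area = √(34.5·7.5·10.5·16.5) ≈ 211.73.
Inradius = area/s = 211.73/34.5 ≈ 6.137.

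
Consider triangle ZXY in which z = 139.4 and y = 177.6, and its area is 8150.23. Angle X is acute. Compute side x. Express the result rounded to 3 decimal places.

117.073

From area = ½·y·z·sin X, we get sin X = 2·area/(y·z) ≈ 0.65841.
Taking the acute solution, ∠X ≈ 0.7187 rad.
Law of cosines then gives x ≈ 117.07.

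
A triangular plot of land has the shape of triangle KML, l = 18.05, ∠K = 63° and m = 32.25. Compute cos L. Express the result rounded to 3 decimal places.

0.831

By the law of cosines, k² = m² + l² − 2·m·l·cos K = 837.32, so k ≈ 28.936.
Law of cosines again: cos L = (k² + m² − l²)/(2·k·m) ≈ 0.83132, so ∠L ≈ 33.77°.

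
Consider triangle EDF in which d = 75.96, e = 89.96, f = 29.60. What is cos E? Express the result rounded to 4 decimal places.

By the law of cosines, cos E = (d² + f² − e²) / (2·d·f) ≈ -0.32172, so ∠E ≈ 108.77°.

cos E ≈ -0.3217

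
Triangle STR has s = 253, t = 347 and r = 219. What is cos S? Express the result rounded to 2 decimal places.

By the law of cosines, cos S = (t² + r² − s²) / (2·t·r) ≈ 0.68665, so ∠S ≈ 46.63°.

0.69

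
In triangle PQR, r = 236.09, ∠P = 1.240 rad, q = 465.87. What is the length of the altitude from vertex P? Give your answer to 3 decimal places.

h_P ≈ 231.838

By the law of cosines, p² = q² + r² − 2·q·r·cos P = 2.0133e+05, so p ≈ 448.69.
Area = ½·q·r·sin P ≈ 52012.
The altitude from P has length 2·area/p ≈ 231.84.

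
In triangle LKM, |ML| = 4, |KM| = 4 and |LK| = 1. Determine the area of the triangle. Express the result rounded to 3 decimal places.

Semiperimeter s = (4 + 4 + 1)/2 = 4.5.
Heron's formula: area = √(4.5·0.5·0.5·3.5) ≈ 1.9843.

1.984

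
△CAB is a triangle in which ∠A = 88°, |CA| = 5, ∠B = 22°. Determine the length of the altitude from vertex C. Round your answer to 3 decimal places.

The third angle is ∠C = 180° − ∠A − ∠B = 70.00°.
Law of sines: |AB| = |CA|·sin C/sin B ≈ 12.542.
Law of sines: |BC| = |CA|·sin A/sin B ≈ 13.339.
Area = ½·|CA|·|AB|·sin A ≈ 31.337.
The altitude from C has length 2·area/|AB| ≈ 4.997.

4.997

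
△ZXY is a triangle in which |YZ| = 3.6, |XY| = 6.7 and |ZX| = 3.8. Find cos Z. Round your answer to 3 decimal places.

cos Z ≈ -0.639

By the law of cosines, cos Z = (|YZ|² + |ZX|² − |XY|²) / (2·|YZ|·|ZX|) ≈ -0.63925, so ∠Z ≈ 129.74°.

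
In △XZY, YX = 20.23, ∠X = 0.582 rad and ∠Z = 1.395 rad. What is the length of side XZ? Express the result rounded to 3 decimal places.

18.875

The third angle is ∠Y = π − ∠X − ∠Z = 1.165 rad.
Law of sines: XZ = YX·sin Y/sin Z ≈ 18.875.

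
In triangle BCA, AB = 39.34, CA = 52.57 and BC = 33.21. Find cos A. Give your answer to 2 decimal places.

cos A ≈ 0.78

By the law of cosines, cos A = (CA² + AB² − BC²) / (2·CA·AB) ≈ 0.77567, so ∠A ≈ 39.13°.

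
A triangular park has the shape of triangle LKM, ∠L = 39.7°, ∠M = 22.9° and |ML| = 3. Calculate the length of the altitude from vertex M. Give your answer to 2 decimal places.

1.92

The third angle is ∠K = 180° − ∠M − ∠L = 117.40°.
Law of sines: |KM| = |ML|·sin L/sin K ≈ 2.1584.
Law of sines: |LK| = |ML|·sin M/sin K ≈ 1.3149.
Area = ½·|ML|·|KM|·sin M ≈ 1.2599.
The altitude from M has length 2·area/|LK| ≈ 1.9163.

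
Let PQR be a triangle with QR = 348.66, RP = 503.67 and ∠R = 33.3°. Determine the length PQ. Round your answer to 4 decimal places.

By the law of cosines, PQ² = QR² + RP² − 2·QR·RP·cos R = 81696, so PQ ≈ 285.82.

285.8246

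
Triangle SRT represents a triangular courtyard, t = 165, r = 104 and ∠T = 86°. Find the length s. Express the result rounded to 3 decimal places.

Law of sines: sin R = r·sin T/t ≈ 0.62877.
Since t ≥ r, only the acute value applies: ∠R ≈ 38.96°.
Then ∠S = 180° − ∠T − ∠R ≈ 55.04°.
Law of sines gives s = t·sin S/sin T ≈ 135.56.

135.558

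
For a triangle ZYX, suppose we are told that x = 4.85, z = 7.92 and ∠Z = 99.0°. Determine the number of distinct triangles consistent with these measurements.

1

x·sin Z = 4.85·sin(99.0°) ≈ 4.79.
Since ∠Z is not acute, a triangle exists only if z > x; here z > x, so there is exactly one triangle.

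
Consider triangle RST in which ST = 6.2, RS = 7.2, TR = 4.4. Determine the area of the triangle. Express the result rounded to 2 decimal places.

Semiperimeter s = (6.2 + 4.4 + 7.2)/2 = 8.9.
Heron's formula: area = √(8.9·2.7·4.5·1.7) ≈ 13.558.

area ≈ 13.56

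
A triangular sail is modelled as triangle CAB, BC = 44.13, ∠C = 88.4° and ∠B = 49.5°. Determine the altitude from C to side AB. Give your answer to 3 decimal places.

33.557

The third angle is ∠A = 180° − ∠B − ∠C = 42.10°.
Law of sines: AB = BC·sin C/sin A ≈ 65.798.
Law of sines: CA = BC·sin B/sin A ≈ 50.053.
Area = ½·BC·AB·sin B ≈ 1104.
The altitude from C has length 2·area/AB ≈ 33.557.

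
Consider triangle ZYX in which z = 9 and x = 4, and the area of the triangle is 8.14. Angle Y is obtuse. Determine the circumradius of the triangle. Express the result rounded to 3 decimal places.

From area = ½·x·z·sin Y, we get sin Y = 2·area/(x·z) ≈ 0.45222.
Taking the obtuse solution, ∠Y ≈ 153.11°.
Law of cosines then gives y ≈ 12.697.
Circumradius = y/(2 sin Y) ≈ 14.039.

14.039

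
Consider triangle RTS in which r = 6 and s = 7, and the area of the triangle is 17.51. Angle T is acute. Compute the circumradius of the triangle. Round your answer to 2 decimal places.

From area = ½·s·r·sin T, we get sin T = 2·area/(s·r) ≈ 0.83381.
Taking the acute solution, ∠T ≈ 56.49°.
Law of cosines then gives t ≈ 6.2151.
Circumradius = t/(2 sin T) ≈ 3.7269.

3.73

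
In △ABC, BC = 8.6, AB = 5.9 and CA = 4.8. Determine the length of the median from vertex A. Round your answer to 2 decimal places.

m_A ≈ 3.23

Median from A: ½√(2·CA² + 2·AB² − BC²) ≈ 3.2303.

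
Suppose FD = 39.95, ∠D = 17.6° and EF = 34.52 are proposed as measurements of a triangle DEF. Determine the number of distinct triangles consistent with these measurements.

FD·sin D = 39.95·sin(17.6°) ≈ 12.08.
Since FD sin D < EF < FD (12.08 < 34.52 < 39.95), two triangles exist.

2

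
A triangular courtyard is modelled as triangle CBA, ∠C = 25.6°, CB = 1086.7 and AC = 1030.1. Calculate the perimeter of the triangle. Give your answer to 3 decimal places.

By the law of cosines, BA² = AC² + CB² − 2·AC·CB·cos C = 2.2298e+05, so BA ≈ 472.21.
Semiperimeter s = (472.21+1030.1+1086.7)/2 = 1294.5.
Perimeter = 472.21 + 1030.1 + 1086.7 = 2589.

2589.011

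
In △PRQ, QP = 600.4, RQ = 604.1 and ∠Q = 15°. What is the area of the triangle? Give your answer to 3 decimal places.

46937.046

Area = ½·RQ·QP·sin Q ≈ 46937.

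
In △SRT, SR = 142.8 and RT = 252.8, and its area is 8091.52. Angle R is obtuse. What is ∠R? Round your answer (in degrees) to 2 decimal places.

From area = ½·SR·RT·sin R, we get sin R = 2·area/(SR·RT) ≈ 0.44829.
Taking the obtuse solution, ∠R ≈ 153.37°.

∠R ≈ 153.37°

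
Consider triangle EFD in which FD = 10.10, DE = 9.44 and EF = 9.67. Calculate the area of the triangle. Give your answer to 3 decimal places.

area ≈ 40.952

Semiperimeter s = (10.1 + 9.44 + 9.67)/2 = 14.605.
Heron's formula: area = √(14.605·4.505·5.165·4.935) ≈ 40.952.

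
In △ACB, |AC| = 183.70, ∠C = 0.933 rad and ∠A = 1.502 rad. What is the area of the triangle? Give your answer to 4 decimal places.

The third angle is ∠B = π − ∠A − ∠C = 0.707 rad.
Law of sines: |CB| = |AC|·sin A/sin B ≈ 282.27.
Law of sines: |BA| = |AC|·sin C/sin B ≈ 227.32.
Area = ½·|AC|·|CB|·sin C ≈ 20830.

area ≈ 20829.9212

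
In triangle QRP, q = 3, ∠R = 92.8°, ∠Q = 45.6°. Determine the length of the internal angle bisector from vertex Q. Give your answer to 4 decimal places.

The third angle is ∠P = 180° − ∠Q − ∠R = 41.60°.
Law of sines: r = q·sin R/sin Q ≈ 4.1939.
Law of sines: p = q·sin P/sin Q ≈ 2.7878.
The bisector from Q has length 2·r·p·cos(∠Q/2)/(r+p) ≈ 3.0875.

t_Q ≈ 3.0875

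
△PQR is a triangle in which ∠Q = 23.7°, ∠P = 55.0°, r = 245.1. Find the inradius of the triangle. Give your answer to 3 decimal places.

36.654

The third angle is ∠R = 180° − ∠P − ∠Q = 101.30°.
Law of sines: p = r·sin P/sin R ≈ 204.74.
Law of sines: q = r·sin Q/sin R ≈ 100.46.
Area = ½·r·p·sin Q ≈ 10085.
Semiperimeter s = (204.74+100.46+245.1)/2 = 275.15.
Inradius = area/s = 10085/275.15 ≈ 36.654.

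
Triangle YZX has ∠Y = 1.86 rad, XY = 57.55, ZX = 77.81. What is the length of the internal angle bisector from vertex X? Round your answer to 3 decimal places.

Law of sines: sin Z = XY·sin Y/ZX ≈ 0.70891.
Since ZX ≥ XY, only the acute value applies: ∠Z ≈ 0.788 rad.
Then ∠X = π − ∠Y − ∠Z ≈ 0.494 rad.
Law of sines gives YZ = ZX·sin X/sin Y ≈ 38.467.
The bisector from X has length 2·ZX·XY·cos(∠X/2)/(ZX+XY) ≈ 64.159.

t_X ≈ 64.159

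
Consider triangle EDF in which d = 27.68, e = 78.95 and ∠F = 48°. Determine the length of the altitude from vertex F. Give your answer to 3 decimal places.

By the law of cosines, f² = e² + d² − 2·e·d·cos F = 4074.7, so f ≈ 63.834.
Area = ½·e·d·sin F ≈ 812.01.
The altitude from F has length 2·area/f ≈ 25.441.

25.441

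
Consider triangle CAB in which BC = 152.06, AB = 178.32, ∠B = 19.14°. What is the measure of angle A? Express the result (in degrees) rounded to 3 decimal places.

∠A ≈ 55.189°

By the law of cosines, CA² = AB² + BC² − 2·AB·BC·cos B = 3687.4, so CA ≈ 60.724.
Law of cosines again: cos A = (CA² + AB² − BC²)/(2·CA·AB) ≈ 0.57087, so ∠A ≈ 55.19°.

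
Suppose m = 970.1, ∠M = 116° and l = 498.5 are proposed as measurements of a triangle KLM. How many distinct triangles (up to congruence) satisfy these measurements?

l·sin M = 498.5·sin(116°) ≈ 448.
Since ∠M is not acute, a triangle exists only if m > l; here m > l, so there is exactly one triangle.

1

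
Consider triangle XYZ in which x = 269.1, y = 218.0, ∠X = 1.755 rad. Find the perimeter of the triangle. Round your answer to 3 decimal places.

perimeter ≈ 609.913

Law of sines: sin Y = y·sin X/x ≈ 0.79640.
Since x ≥ y, only the acute value applies: ∠Y ≈ 0.921 rad.
Then ∠Z = π − ∠X − ∠Y ≈ 0.465 rad.
Law of sines gives z = x·sin Z/sin X ≈ 122.81.
Semiperimeter s = (269.1+218+122.81)/2 = 304.96.
Perimeter = 269.1 + 218 + 122.81 = 609.91.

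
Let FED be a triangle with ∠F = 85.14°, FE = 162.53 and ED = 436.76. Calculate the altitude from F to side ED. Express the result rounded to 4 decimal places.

Law of sines: sin D = FE·sin F/ED ≈ 0.37079.
Since ED ≥ FE, only the acute value applies: ∠D ≈ 21.76°.
Then ∠E = 180° − ∠F − ∠D ≈ 73.10°.
Law of sines gives DF = ED·sin E/sin F ≈ 419.4.
Area = ½·ED·FE·sin E ≈ 33960.
The altitude from F has length 2·area/ED ≈ 155.51.

155.5074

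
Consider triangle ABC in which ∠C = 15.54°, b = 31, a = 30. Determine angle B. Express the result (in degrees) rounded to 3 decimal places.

∠B ≈ 89.081°

By the law of cosines, c² = a² + b² − 2·a·b·cos C = 68.995, so c ≈ 8.3063.
Law of cosines again: cos B = (c² + a² − b²)/(2·c·a) ≈ 0.01604, so ∠B ≈ 89.08°.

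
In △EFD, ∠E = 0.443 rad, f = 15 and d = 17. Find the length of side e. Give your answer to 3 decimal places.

7.296

By the law of cosines, e² = f² + d² − 2·f·d·cos E = 53.23, so e ≈ 7.2959.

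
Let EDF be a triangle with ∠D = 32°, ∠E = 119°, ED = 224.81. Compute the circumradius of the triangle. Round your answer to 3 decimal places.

231.854

The third angle is ∠F = 180° − ∠E − ∠D = 29.00°.
Law of sines: DF = ED·sin E/sin F ≈ 405.57.
Law of sines: FE = ED·sin D/sin F ≈ 245.73.
Circumradius = ED/(2 sin F) ≈ 231.85.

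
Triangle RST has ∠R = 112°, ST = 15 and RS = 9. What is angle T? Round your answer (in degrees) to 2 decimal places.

Law of sines: sin T = RS·sin R/ST ≈ 0.55631.
Since ST ≥ RS, only the acute value applies: ∠T ≈ 33.80°.
Then ∠S = 180° − ∠R − ∠T ≈ 34.20°.

∠T ≈ 33.80°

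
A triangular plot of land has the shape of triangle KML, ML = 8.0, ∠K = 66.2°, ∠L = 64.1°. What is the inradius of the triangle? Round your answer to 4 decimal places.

r ≈ 2.1297

The third angle is ∠M = 180° − ∠L − ∠K = 49.70°.
Law of sines: LK = ML·sin M/sin K ≈ 6.6684.
Law of sines: KM = ML·sin L/sin K ≈ 7.8653.
Area = ½·ML·LK·sin L ≈ 23.995.
Semiperimeter s = (8+6.6684+7.8653)/2 = 11.267.
Inradius = area/s = 23.995/11.267 ≈ 2.1297.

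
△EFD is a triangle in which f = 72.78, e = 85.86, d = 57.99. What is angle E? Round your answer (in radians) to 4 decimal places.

By the law of cosines, cos E = (f² + d² − e²) / (2·f·d) ≈ 0.15257, so ∠E ≈ 1.4176 rad.

∠E ≈ 1.4176 rad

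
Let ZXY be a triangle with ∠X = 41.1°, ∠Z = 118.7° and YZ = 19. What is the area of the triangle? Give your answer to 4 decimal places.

The third angle is ∠Y = 180° − ∠Z − ∠X = 20.20°.
Law of sines: XY = YZ·sin Z/sin X ≈ 25.352.
Law of sines: ZX = YZ·sin Y/sin X ≈ 9.9801.
Area = ½·YZ·XY·sin Y ≈ 83.163.

83.1630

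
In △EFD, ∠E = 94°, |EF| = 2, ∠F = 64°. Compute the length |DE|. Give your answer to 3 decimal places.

4.799

The third angle is ∠D = 180° − ∠E − ∠F = 22.00°.
Law of sines: |DE| = |EF|·sin F/sin D ≈ 4.7986.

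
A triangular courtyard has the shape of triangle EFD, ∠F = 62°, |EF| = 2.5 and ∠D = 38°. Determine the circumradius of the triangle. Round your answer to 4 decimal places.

2.0303

The third angle is ∠E = 180° − ∠F − ∠D = 80.00°.
Law of sines: |FD| = |EF|·sin E/sin D ≈ 3.999.
Law of sines: |DE| = |EF|·sin F/sin D ≈ 3.5854.
Circumradius = |EF|/(2 sin D) ≈ 2.0303.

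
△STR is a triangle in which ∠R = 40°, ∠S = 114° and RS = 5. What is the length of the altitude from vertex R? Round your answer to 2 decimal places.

The third angle is ∠T = 180° − ∠R − ∠S = 26.00°.
Law of sines: TR = RS·sin S/sin T ≈ 10.42.
Law of sines: ST = RS·sin R/sin T ≈ 7.3315.
Area = ½·RS·TR·sin R ≈ 16.744.
The altitude from R has length 2·area/ST ≈ 4.5677.

h_R ≈ 4.57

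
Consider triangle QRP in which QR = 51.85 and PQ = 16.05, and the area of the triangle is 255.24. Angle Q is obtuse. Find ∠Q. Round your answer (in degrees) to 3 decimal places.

142.163

From area = ½·PQ·QR·sin Q, we get sin Q = 2·area/(PQ·QR) ≈ 0.61342.
Taking the obtuse solution, ∠Q ≈ 142.16°.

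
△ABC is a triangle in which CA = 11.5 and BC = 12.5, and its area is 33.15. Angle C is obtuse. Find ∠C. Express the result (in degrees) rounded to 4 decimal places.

From area = ½·BC·CA·sin C, we get sin C = 2·area/(BC·CA) ≈ 0.46122.
Taking the obtuse solution, ∠C ≈ 152.53°.

152.5343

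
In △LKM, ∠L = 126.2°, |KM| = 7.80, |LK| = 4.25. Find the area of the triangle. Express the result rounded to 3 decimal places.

Law of sines: sin M = |LK|·sin L/|KM| ≈ 0.43969.
Since |KM| ≥ |LK|, only the acute value applies: ∠M ≈ 26.08°.
Then ∠K = 180° − ∠L − ∠M ≈ 27.72°.
Law of sines gives |ML| = |KM|·sin K/sin L ≈ 4.4955.
Area = ½·|KM|·|LK|·sin K ≈ 7.7088.

7.709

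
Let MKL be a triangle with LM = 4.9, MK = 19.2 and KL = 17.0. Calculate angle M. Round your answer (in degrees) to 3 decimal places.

∠M ≈ 56.574°

By the law of cosines, cos M = (LM² + MK² − KL²) / (2·LM·MK) ≈ 0.55086, so ∠M ≈ 56.57°.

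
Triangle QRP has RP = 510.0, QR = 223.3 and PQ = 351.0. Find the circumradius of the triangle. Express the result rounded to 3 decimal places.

By the law of cosines, cos Q = (PQ² + QR² − RP²) / (2·PQ·QR) ≈ -0.55523, so ∠Q ≈ 123.73°.
Circumradius = RP/(2 sin Q) ≈ 306.6.

306.602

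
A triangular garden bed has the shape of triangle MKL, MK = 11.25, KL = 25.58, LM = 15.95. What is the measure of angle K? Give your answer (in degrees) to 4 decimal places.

By the law of cosines, cos K = (MK² + KL² − LM²) / (2·MK·KL) ≈ 0.91477, so ∠K ≈ 23.83°.

∠K ≈ 23.8268°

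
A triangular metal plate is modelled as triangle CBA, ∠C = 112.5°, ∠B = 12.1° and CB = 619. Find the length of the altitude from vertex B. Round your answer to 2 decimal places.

The third angle is ∠A = 180° − ∠C − ∠B = 55.40°.
Law of sines: BA = CB·sin C/sin A ≈ 694.76.
Law of sines: AC = CB·sin B/sin A ≈ 157.63.
Area = ½·CB·BA·sin B ≈ 45074.
The altitude from B has length 2·area/AC ≈ 571.88.

h_B ≈ 571.88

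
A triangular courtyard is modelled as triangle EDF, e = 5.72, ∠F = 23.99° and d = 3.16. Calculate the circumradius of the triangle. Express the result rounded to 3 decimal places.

By the law of cosines, f² = e² + d² − 2·e·d·cos F = 9.6764, so f ≈ 3.1107.
Area = ½·e·d·sin F ≈ 3.6745.
Circumradius = f/(2 sin F) ≈ 3.8255.

3.825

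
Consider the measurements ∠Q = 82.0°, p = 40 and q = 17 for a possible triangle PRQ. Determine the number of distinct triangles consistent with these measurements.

0

p·sin Q = 40·sin(82.0°) ≈ 39.61.
Since q = 17 < 39.61 = p sin Q, no triangle exists.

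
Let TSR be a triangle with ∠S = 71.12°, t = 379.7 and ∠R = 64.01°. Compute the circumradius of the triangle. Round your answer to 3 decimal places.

269.100

The third angle is ∠T = 180° − ∠S − ∠R = 44.87°.
Law of sines: s = t·sin S/sin T ≈ 509.24.
Law of sines: r = t·sin R/sin T ≈ 483.77.
Circumradius = t/(2 sin T) ≈ 269.1.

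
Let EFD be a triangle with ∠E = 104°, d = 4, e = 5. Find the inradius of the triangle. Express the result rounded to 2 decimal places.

r ≈ 0.76

Law of sines: sin D = d·sin E/e ≈ 0.77624.
Since e ≥ d, only the acute value applies: ∠D ≈ 50.92°.
Then ∠F = 180° − ∠E − ∠D ≈ 25.08°.
Law of sines gives f = e·sin F/sin E ≈ 2.1845.
Area = ½·e·d·sin F ≈ 4.2393.
Semiperimeter s = (5+2.1845+4)/2 = 5.5923.
Inradius = area/s = 4.2393/5.5923 ≈ 0.75806.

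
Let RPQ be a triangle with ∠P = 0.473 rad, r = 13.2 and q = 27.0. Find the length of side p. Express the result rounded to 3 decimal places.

By the law of cosines, p² = q² + r² − 2·q·r·cos P = 268.7, so p ≈ 16.392.

16.392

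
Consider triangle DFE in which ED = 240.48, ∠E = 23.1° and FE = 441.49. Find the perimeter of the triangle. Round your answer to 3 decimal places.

perimeter ≈ 921.616

By the law of cosines, DF² = FE² + ED² − 2·FE·ED·cos E = 57430, so DF ≈ 239.65.
Semiperimeter s = (441.49+240.48+239.65)/2 = 460.81.
Perimeter = 441.49 + 240.48 + 239.65 = 921.62.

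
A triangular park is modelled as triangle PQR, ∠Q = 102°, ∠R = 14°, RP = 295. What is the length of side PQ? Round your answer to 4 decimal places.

The third angle is ∠P = 180° − ∠Q − ∠R = 64.00°.
Law of sines: PQ = RP·sin R/sin Q ≈ 72.961.

72.9613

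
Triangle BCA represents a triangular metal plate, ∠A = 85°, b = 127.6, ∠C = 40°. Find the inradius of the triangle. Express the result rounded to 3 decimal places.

33.240

The third angle is ∠B = 180° − ∠C − ∠A = 55.00°.
Law of sines: c = b·sin C/sin B ≈ 100.13.
Law of sines: a = b·sin A/sin B ≈ 155.18.
Area = ½·b·c·sin A ≈ 6363.8.
Semiperimeter s = (127.6+100.13+155.18)/2 = 191.45.
Inradius = area/s = 6363.8/191.45 ≈ 33.24.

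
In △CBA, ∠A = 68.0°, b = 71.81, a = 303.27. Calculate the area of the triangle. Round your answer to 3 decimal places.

Law of sines: sin B = b·sin A/a ≈ 0.21954.
Since a ≥ b, only the acute value applies: ∠B ≈ 12.68°.
Then ∠C = 180° − ∠A − ∠B ≈ 99.32°.
Law of sines gives c = a·sin C/sin A ≈ 322.77.
Area = ½·a·b·sin C ≈ 10745.

area ≈ 10745.237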